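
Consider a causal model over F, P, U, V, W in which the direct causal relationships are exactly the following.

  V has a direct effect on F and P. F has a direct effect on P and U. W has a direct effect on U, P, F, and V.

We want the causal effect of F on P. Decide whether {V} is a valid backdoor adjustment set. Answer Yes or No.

Backdoor paths from F to P (paths whose first edge points into F):
  P1: F <- W -> V -> P
  P2: F <- W -> P
  P3: F <- V <- W -> P
  P4: F <- V -> P
Condition 1 (no descendant of F in the set): holds — descendants of F are {P, U}; none are in {V}.
Condition 2 (every backdoor path blocked by {V}):
  P1: blocked at chain node V ∈ conditioning set.
  P2: open — no interior node is in the conditioning set.
  P3: blocked at chain node V ∈ conditioning set.
  P4: blocked at fork node V ∈ conditioning set.
{V} does not satisfy the backdoor criterion.

No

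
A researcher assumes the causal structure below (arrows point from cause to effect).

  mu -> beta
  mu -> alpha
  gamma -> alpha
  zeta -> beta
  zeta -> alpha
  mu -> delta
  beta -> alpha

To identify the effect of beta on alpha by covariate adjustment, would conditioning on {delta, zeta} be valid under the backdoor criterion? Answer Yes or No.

No

Backdoor paths from beta to alpha (paths whose first edge points into beta):
  P1: beta <- mu -> alpha
  P2: beta <- zeta -> alpha
Condition 1 (no descendant of beta in the set): holds — descendants of beta are {alpha}; none are in {delta, zeta}.
Condition 2 (every backdoor path blocked by {delta, zeta}):
  P1: open — no interior node is in the conditioning set.
  P2: blocked at fork node zeta ∈ conditioning set.
{delta, zeta} does not satisfy the backdoor criterion.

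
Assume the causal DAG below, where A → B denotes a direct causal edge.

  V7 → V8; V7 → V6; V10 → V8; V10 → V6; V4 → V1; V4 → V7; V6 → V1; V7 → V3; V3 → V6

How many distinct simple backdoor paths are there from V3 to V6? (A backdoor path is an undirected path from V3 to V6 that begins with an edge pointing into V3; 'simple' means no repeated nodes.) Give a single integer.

3

A backdoor path from V3 to V6 is any simple undirected path whose first edge points into V3 (i.e. leaves V3 via a parent).
Parents of V3: {V7}.
Enumerating:
  P1: V3 <- V7 <- V4 -> V1 <- V6
  P2: V3 <- V7 -> V6
  P3: V3 <- V7 -> V8 <- V10 -> V6
That exhausts the simple backdoor paths. Count: 3.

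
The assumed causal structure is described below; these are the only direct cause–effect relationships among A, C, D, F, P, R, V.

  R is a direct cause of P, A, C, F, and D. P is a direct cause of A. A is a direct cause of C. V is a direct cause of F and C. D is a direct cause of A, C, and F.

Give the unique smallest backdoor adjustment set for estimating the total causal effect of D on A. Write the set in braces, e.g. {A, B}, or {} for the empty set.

{R}

Variables eligible for adjustment (non-descendants of D, excluding D and A): {P, R, V}.
Backdoor paths from D to A:
  P1: D <- R -> P -> A
  P2: D <- R -> A
  P3: D <- R -> F <- V -> C <- A
  P4: D <- R -> C <- A
The empty set is not sufficient: P1 (D <- R -> P -> A) has no collider blocking it and no conditioned non-collider, so it is open.
Try {R}:
  P1: blocked at fork node R ∈ conditioning set.
  P2: blocked at fork node R ∈ conditioning set.
  P3: blocked at fork node R ∈ conditioning set.
  P4: blocked at fork node R ∈ conditioning set.
{R} contains no descendant of D and blocks every backdoor path.
No other singleton works — e.g. {P} leaves P2 open — so {R} is the unique smallest valid adjustment set.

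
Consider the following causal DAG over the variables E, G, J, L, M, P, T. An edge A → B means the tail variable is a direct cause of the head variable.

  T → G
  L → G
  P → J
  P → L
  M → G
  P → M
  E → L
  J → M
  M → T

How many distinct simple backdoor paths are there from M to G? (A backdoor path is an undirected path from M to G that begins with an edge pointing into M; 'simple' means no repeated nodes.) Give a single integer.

A backdoor path from M to G is any simple undirected path whose first edge points into M (i.e. leaves M via a parent).
Parents of M: {J, P}.
Enumerating:
  P1: M <- P -> L -> G
  P2: M <- J <- P -> L -> G
That exhausts the simple backdoor paths. Count: 2.

2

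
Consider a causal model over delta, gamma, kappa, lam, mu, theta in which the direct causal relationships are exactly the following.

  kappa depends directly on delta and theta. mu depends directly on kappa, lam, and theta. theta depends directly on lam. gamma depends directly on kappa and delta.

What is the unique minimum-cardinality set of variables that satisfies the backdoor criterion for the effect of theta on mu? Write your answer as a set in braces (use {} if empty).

Variables eligible for adjustment (non-descendants of theta, excluding theta and mu): {delta, lam}.
Backdoor paths from theta to mu:
  P1: theta <- lam -> mu
The empty set is not sufficient: P1 (theta <- lam -> mu) has no collider blocking it and no conditioned non-collider, so it is open.
Try {lam}:
  P1: blocked at fork node lam ∈ conditioning set.
{lam} contains no descendant of theta and blocks every backdoor path.
No other singleton works — e.g. {delta} leaves P1 open — so {lam} is the unique smallest valid adjustment set.

{lam}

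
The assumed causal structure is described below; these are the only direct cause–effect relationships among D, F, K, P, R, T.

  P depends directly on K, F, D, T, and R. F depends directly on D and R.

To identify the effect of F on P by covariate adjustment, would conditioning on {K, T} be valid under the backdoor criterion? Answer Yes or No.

Backdoor paths from F to P (paths whose first edge points into F):
  P1: F <- D -> P
  P2: F <- R -> P
Condition 1 (no descendant of F in the set): holds — descendants of F are {P}; none are in {K, T}.
Condition 2 (every backdoor path blocked by {K, T}):
  P1: open — no interior node is in the conditioning set.
  P2: open — no interior node is in the conditioning set.
{K, T} does not satisfy the backdoor criterion.

No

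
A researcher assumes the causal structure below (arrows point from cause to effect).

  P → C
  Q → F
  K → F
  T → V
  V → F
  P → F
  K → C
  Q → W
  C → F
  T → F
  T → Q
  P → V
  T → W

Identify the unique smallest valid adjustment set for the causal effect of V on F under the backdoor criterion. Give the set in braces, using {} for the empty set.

Variables eligible for adjustment (non-descendants of V, excluding V and F): {C, K, P, Q, T, W}.
Backdoor paths from V to F:
  P1: V <- T -> Q -> F
  P2: V <- T -> W <- Q -> F
  P3: V <- T -> F
  P4: V <- P -> C <- K -> F
  P5: V <- P -> C -> F
  P6: V <- P -> F
The empty set is not sufficient: P1 (V <- T -> Q -> F) has no collider blocking it and no conditioned non-collider, so it is open.
Try {P, T}:
  P1: blocked at fork node T ∈ conditioning set.
  P2: blocked at fork node T ∈ conditioning set.
  P3: blocked at fork node T ∈ conditioning set.
  P4: blocked at fork node P ∈ conditioning set.
  P5: blocked at fork node P ∈ conditioning set.
  P6: blocked at fork node P ∈ conditioning set.
{P, T} contains no descendant of V and blocks every backdoor path.
Every element of {P, T} is needed (dropping P leaves P5 open; dropping T leaves P1 open), so no proper subset is valid.
Among all size-2 subsets of the eligible variables, only {P, T} blocks every backdoor path, so it is the unique smallest valid adjustment set.

{P, T}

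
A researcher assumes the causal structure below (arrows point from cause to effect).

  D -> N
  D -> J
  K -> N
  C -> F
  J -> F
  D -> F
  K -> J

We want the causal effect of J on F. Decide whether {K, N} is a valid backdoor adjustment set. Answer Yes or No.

Backdoor paths from J to F (paths whose first edge points into J):
  P1: J <- D -> F
  P2: J <- K -> N <- D -> F
Condition 1 (no descendant of J in the set): holds — descendants of J are {F}; none are in {K, N}.
Condition 2 (every backdoor path blocked by {K, N}):
  P1: open — no interior node is in the conditioning set.
  P2: blocked at fork node K ∈ conditioning set.
{K, N} does not satisfy the backdoor criterion.

No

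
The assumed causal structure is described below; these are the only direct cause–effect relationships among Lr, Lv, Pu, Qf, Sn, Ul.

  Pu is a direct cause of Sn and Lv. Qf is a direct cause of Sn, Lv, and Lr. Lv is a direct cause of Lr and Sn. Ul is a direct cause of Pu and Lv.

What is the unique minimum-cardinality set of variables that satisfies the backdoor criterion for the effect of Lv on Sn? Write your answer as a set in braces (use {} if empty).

{Pu, Qf}

Variables eligible for adjustment (non-descendants of Lv, excluding Lv and Sn): {Pu, Qf, Ul}.
Backdoor paths from Lv to Sn:
  P1: Lv <- Qf -> Sn
  P2: Lv <- Ul -> Pu -> Sn
  P3: Lv <- Pu -> Sn
The empty set is not sufficient: P1 (Lv <- Qf -> Sn) has no collider blocking it and no conditioned non-collider, so it is open.
Try {Pu, Qf}:
  P1: blocked at fork node Qf ∈ conditioning set.
  P2: blocked at chain node Pu ∈ conditioning set.
  P3: blocked at fork node Pu ∈ conditioning set.
{Pu, Qf} contains no descendant of Lv and blocks every backdoor path.
Every element of {Pu, Qf} is needed (dropping Pu leaves P2 open; dropping Qf leaves P1 open), so no proper subset is valid.
Among all size-2 subsets of the eligible variables, only {Pu, Qf} blocks every backdoor path, so it is the unique smallest valid adjustment set.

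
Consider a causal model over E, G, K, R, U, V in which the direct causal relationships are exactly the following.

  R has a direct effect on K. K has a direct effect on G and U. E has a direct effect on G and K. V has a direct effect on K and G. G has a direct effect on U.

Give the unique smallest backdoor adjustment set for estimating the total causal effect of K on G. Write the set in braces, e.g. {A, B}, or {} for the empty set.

{E, V}

Variables eligible for adjustment (non-descendants of K, excluding K and G): {E, R, V}.
Backdoor paths from K to G:
  P1: K <- V -> G
  P2: K <- E -> G
The empty set is not sufficient: P1 (K <- V -> G) has no collider blocking it and no conditioned non-collider, so it is open.
Try {E, V}:
  P1: blocked at fork node V ∈ conditioning set.
  P2: blocked at fork node E ∈ conditioning set.
{E, V} contains no descendant of K and blocks every backdoor path.
Every element of {E, V} is needed (dropping E leaves P2 open; dropping V leaves P1 open), so no proper subset is valid.
Among all size-2 subsets of the eligible variables, only {E, V} blocks every backdoor path, so it is the unique smallest valid adjustment set.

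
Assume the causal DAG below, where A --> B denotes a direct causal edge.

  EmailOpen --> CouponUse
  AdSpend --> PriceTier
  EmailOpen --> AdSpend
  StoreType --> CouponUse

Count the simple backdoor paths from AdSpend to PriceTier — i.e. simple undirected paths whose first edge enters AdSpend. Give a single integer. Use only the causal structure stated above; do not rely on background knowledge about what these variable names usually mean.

0

A backdoor path from AdSpend to PriceTier is any simple undirected path whose first edge points into AdSpend (i.e. leaves AdSpend via a parent).
Parents of AdSpend: {EmailOpen}.
No simple path from any parent of AdSpend reaches PriceTier without revisiting AdSpend, so there are no backdoor paths.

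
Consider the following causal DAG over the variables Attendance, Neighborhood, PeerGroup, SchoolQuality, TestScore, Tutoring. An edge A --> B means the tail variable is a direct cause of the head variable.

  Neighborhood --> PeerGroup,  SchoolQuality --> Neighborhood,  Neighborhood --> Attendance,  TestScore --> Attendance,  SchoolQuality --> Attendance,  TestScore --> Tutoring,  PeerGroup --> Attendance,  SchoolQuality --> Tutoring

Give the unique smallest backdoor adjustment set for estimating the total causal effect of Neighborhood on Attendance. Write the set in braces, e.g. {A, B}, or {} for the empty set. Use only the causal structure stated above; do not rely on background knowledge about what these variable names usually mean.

Variables eligible for adjustment (non-descendants of Neighborhood, excluding Neighborhood and Attendance): {SchoolQuality, TestScore, Tutoring}.
Backdoor paths from Neighborhood to Attendance:
  P1: Neighborhood <- SchoolQuality -> Tutoring <- TestScore -> Attendance
  P2: Neighborhood <- SchoolQuality -> Attendance
The empty set is not sufficient: P2 (Neighborhood <- SchoolQuality -> Attendance) has no collider blocking it and no conditioned non-collider, so it is open.
Try {SchoolQuality}:
  P1: blocked at fork node SchoolQuality ∈ conditioning set.
  P2: blocked at fork node SchoolQuality ∈ conditioning set.
{SchoolQuality} contains no descendant of Neighborhood and blocks every backdoor path.
No other singleton works — e.g. {TestScore} leaves P2 open — so {SchoolQuality} is the unique smallest valid adjustment set.

{SchoolQuality}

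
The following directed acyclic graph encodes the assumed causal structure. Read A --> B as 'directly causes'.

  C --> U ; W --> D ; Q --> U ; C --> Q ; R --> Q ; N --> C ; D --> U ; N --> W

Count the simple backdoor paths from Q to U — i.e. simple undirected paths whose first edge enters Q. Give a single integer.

A backdoor path from Q to U is any simple undirected path whose first edge points into Q (i.e. leaves Q via a parent).
Parents of Q: {C, R}.
Enumerating:
  P1: Q <- C <- N -> W -> D -> U
  P2: Q <- C -> U
That exhausts the simple backdoor paths. Count: 2.

2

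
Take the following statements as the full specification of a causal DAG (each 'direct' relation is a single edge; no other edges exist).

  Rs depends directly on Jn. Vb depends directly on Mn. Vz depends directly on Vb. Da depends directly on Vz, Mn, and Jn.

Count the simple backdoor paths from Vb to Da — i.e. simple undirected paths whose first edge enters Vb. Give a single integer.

1

A backdoor path from Vb to Da is any simple undirected path whose first edge points into Vb (i.e. leaves Vb via a parent).
Parents of Vb: {Mn}.
Enumerating:
  P1: Vb <- Mn -> Da
That exhausts the simple backdoor paths. Count: 1.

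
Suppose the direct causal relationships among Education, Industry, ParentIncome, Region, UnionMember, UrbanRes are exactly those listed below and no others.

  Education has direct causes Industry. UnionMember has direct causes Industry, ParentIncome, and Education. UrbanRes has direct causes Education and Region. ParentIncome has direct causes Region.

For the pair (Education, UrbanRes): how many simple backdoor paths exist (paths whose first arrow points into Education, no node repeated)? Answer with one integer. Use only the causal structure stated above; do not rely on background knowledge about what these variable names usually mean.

A backdoor path from Education to UrbanRes is any simple undirected path whose first edge points into Education (i.e. leaves Education via a parent).
Parents of Education: {Industry}.
Enumerating:
  P1: Education <- Industry -> UnionMember <- ParentIncome <- Region -> UrbanRes
That exhausts the simple backdoor paths. Count: 1.

1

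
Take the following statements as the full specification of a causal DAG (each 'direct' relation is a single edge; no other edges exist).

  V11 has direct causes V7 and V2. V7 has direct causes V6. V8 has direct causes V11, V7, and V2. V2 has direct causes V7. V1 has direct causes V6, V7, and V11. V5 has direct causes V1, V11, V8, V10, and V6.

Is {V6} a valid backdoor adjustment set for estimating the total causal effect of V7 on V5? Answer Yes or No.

Yes

Backdoor paths from V7 to V5 (paths whose first edge points into V7):
  P1: V7 <- V6 -> V1 <- V11 <- V2 -> V8 -> V5
  P2: V7 <- V6 -> V1 <- V11 -> V8 -> V5
  P3: V7 <- V6 -> V1 <- V11 -> V5
  P4: V7 <- V6 -> V1 -> V5
  P5: V7 <- V6 -> V5
Condition 1 (no descendant of V7 in the set): holds — descendants of V7 are {V1, V11, V2, V5, V8}; none are in {V6}.
Condition 2 (every backdoor path blocked by {V6}):
  P1: blocked at fork node V6 ∈ conditioning set.
  P2: blocked at fork node V6 ∈ conditioning set.
  P3: blocked at fork node V6 ∈ conditioning set.
  P4: blocked at fork node V6 ∈ conditioning set.
  P5: blocked at fork node V6 ∈ conditioning set.
{V6} satisfies the backdoor criterion.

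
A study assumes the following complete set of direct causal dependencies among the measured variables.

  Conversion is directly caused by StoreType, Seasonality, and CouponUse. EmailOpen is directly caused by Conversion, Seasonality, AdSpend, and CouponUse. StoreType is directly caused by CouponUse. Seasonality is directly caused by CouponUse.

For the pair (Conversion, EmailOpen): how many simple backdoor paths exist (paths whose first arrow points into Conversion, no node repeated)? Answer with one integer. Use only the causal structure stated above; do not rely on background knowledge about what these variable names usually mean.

6

A backdoor path from Conversion to EmailOpen is any simple undirected path whose first edge points into Conversion (i.e. leaves Conversion via a parent).
Parents of Conversion: {CouponUse, Seasonality, StoreType}.
Enumerating:
  P1: Conversion <- CouponUse -> Seasonality -> EmailOpen
  P2: Conversion <- CouponUse -> EmailOpen
  P3: Conversion <- Seasonality <- CouponUse -> EmailOpen
  P4: Conversion <- Seasonality -> EmailOpen
  P5: Conversion <- StoreType <- CouponUse -> Seasonality -> EmailOpen
  P6: Conversion <- StoreType <- CouponUse -> EmailOpen
That exhausts the simple backdoor paths. Count: 6.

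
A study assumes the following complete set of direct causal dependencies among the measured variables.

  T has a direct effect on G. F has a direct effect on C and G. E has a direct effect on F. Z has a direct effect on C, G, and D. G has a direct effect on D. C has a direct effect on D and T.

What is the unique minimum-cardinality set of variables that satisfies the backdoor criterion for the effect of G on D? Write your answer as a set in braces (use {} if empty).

Variables eligible for adjustment (non-descendants of G, excluding G and D): {C, E, F, T, Z}.
Backdoor paths from G to D:
  P1: G <- Z -> C -> D
  P2: G <- Z -> D
  P3: G <- F -> C <- Z -> D
  P4: G <- F -> C -> D
  P5: G <- T <- C <- Z -> D
  P6: G <- T <- C -> D
The empty set is not sufficient: P1 (G <- Z -> C -> D) has no collider blocking it and no conditioned non-collider, so it is open.
Try {C, Z}:
  P1: blocked at fork node Z ∈ conditioning set.
  P2: blocked at fork node Z ∈ conditioning set.
  P3: blocked at fork node Z ∈ conditioning set.
  P4: blocked at chain node C ∈ conditioning set.
  P5: blocked at chain node C ∈ conditioning set.
  P6: blocked at fork node C ∈ conditioning set.
{C, Z} contains no descendant of G and blocks every backdoor path.
Every element of {C, Z} is needed (dropping C leaves P4 open; dropping Z leaves P2 open), so no proper subset is valid.
Among all size-2 subsets of the eligible variables, only {C, Z} blocks every backdoor path, so it is the unique smallest valid adjustment set.

{C, Z}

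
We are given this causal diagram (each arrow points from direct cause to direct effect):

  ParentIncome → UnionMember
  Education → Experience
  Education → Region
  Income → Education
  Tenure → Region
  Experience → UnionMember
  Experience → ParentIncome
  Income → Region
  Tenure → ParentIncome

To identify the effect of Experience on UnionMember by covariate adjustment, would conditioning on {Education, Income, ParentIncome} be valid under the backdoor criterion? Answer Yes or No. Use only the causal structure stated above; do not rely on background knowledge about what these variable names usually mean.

Backdoor paths from Experience to UnionMember (paths whose first edge points into Experience):
  P1: Experience <- Education <- Income -> Region <- Tenure -> ParentIncome -> UnionMember
  P2: Experience <- Education -> Region <- Tenure -> ParentIncome -> UnionMember
Condition 1 (no descendant of Experience in the set): FAILS — ParentIncome is a descendant of Experience.
Condition 2 (every backdoor path blocked by {Education, Income, ParentIncome}):
  P1: blocked at chain node Education ∈ conditioning set.
  P2: blocked at fork node Education ∈ conditioning set.
{Education, Income, ParentIncome} does not satisfy the backdoor criterion.

No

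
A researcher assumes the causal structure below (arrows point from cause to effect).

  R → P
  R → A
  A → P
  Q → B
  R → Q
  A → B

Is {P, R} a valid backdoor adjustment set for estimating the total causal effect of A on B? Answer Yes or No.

Backdoor paths from A to B (paths whose first edge points into A):
  P1: A <- R -> Q -> B
Condition 1 (no descendant of A in the set): FAILS — P is a descendant of A.
Condition 2 (every backdoor path blocked by {P, R}):
  P1: blocked at fork node R ∈ conditioning set.
{P, R} does not satisfy the backdoor criterion.

No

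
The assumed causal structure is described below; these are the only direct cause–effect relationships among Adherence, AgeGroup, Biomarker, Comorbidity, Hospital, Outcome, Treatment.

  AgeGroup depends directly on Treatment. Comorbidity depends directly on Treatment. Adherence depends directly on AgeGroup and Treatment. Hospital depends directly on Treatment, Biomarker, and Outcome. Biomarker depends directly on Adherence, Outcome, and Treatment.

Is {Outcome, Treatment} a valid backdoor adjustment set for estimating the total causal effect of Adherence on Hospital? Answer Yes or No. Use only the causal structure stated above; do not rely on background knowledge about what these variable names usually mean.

Backdoor paths from Adherence to Hospital (paths whose first edge points into Adherence):
  P1: Adherence <- Treatment -> Biomarker <- Outcome -> Hospital
  P2: Adherence <- Treatment -> Biomarker -> Hospital
  P3: Adherence <- Treatment -> Hospital
  P4: Adherence <- AgeGroup <- Treatment -> Biomarker <- Outcome -> Hospital
  P5: Adherence <- AgeGroup <- Treatment -> Biomarker -> Hospital
  P6: Adherence <- AgeGroup <- Treatment -> Hospital
Condition 1 (no descendant of Adherence in the set): holds — descendants of Adherence are {Biomarker, Hospital}; none are in {Outcome, Treatment}.
Condition 2 (every backdoor path blocked by {Outcome, Treatment}):
  P1: blocked at fork node Treatment ∈ conditioning set.
  P2: blocked at fork node Treatment ∈ conditioning set.
  P3: blocked at fork node Treatment ∈ conditioning set.
  P4: blocked at fork node Treatment ∈ conditioning set.
  P5: blocked at fork node Treatment ∈ conditioning set.
  P6: blocked at fork node Treatment ∈ conditioning set.
{Outcome, Treatment} satisfies the backdoor criterion.

Yes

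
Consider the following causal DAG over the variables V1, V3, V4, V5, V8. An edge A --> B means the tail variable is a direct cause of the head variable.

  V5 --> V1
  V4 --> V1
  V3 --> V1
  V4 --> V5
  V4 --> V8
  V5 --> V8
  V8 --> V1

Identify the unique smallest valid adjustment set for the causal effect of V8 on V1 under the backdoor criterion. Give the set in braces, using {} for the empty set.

{V4, V5}

Variables eligible for adjustment (non-descendants of V8, excluding V8 and V1): {V3, V4, V5}.
Backdoor paths from V8 to V1:
  P1: V8 <- V4 -> V5 -> V1
  P2: V8 <- V4 -> V1
  P3: V8 <- V5 <- V4 -> V1
  P4: V8 <- V5 -> V1
The empty set is not sufficient: P1 (V8 <- V4 -> V5 -> V1) has no collider blocking it and no conditioned non-collider, so it is open.
Try {V4, V5}:
  P1: blocked at fork node V4 ∈ conditioning set.
  P2: blocked at fork node V4 ∈ conditioning set.
  P3: blocked at chain node V5 ∈ conditioning set.
  P4: blocked at fork node V5 ∈ conditioning set.
{V4, V5} contains no descendant of V8 and blocks every backdoor path.
Every element of {V4, V5} is needed (dropping V4 leaves P2 open; dropping V5 leaves P4 open), so no proper subset is valid.
Among all size-2 subsets of the eligible variables, only {V4, V5} blocks every backdoor path, so it is the unique smallest valid adjustment set.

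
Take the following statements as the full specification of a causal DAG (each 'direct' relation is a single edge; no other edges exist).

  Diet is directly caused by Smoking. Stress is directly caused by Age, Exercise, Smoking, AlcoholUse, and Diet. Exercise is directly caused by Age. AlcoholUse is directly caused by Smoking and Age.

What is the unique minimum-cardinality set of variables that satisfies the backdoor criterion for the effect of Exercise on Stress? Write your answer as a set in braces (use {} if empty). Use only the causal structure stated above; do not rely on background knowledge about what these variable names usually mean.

Variables eligible for adjustment (non-descendants of Exercise, excluding Exercise and Stress): {Age, AlcoholUse, Diet, Smoking}.
Backdoor paths from Exercise to Stress:
  P1: Exercise <- Age -> AlcoholUse <- Smoking -> Diet -> Stress
  P2: Exercise <- Age -> AlcoholUse <- Smoking -> Stress
  P3: Exercise <- Age -> AlcoholUse -> Stress
  P4: Exercise <- Age -> Stress
The empty set is not sufficient: P3 (Exercise <- Age -> AlcoholUse -> Stress) has no collider blocking it and no conditioned non-collider, so it is open.
Try {Age}:
  P1: blocked at fork node Age ∈ conditioning set.
  P2: blocked at fork node Age ∈ conditioning set.
  P3: blocked at fork node Age ∈ conditioning set.
  P4: blocked at fork node Age ∈ conditioning set.
{Age} contains no descendant of Exercise and blocks every backdoor path.
No other singleton works — e.g. {Smoking} leaves P3 open — so {Age} is the unique smallest valid adjustment set.

{Age}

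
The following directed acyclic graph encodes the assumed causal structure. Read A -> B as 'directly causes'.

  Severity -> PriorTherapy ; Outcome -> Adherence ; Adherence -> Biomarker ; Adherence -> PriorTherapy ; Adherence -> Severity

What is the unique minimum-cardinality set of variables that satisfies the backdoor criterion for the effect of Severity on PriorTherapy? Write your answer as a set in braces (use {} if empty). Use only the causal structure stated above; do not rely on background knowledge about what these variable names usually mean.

{Adherence}

Variables eligible for adjustment (non-descendants of Severity, excluding Severity and PriorTherapy): {Adherence, Biomarker, Outcome}.
Backdoor paths from Severity to PriorTherapy:
  P1: Severity <- Adherence -> PriorTherapy
The empty set is not sufficient: P1 (Severity <- Adherence -> PriorTherapy) has no collider blocking it and no conditioned non-collider, so it is open.
Try {Adherence}:
  P1: blocked at fork node Adherence ∈ conditioning set.
{Adherence} contains no descendant of Severity and blocks every backdoor path.
No other singleton works — e.g. {Outcome} leaves P1 open — so {Adherence} is the unique smallest valid adjustment set.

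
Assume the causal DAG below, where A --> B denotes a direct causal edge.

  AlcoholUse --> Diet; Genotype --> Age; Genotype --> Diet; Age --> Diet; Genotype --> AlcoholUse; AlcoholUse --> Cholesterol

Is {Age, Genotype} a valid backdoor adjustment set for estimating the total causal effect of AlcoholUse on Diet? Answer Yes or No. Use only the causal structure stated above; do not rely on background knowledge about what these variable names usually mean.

Backdoor paths from AlcoholUse to Diet (paths whose first edge points into AlcoholUse):
  P1: AlcoholUse <- Genotype -> Age -> Diet
  P2: AlcoholUse <- Genotype -> Diet
Condition 1 (no descendant of AlcoholUse in the set): holds — descendants of AlcoholUse are {Cholesterol, Diet}; none are in {Age, Genotype}.
Condition 2 (every backdoor path blocked by {Age, Genotype}):
  P1: blocked at fork node Genotype ∈ conditioning set.
  P2: blocked at fork node Genotype ∈ conditioning set.
{Age, Genotype} satisfies the backdoor criterion.

Yes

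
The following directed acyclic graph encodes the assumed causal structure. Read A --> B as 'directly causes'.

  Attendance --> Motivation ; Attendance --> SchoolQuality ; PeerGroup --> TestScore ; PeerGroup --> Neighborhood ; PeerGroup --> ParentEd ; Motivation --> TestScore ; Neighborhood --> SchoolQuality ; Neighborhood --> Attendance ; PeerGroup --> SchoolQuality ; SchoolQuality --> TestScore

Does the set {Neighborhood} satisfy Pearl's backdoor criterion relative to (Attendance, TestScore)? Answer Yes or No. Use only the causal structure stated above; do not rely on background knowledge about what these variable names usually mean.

Backdoor paths from Attendance to TestScore (paths whose first edge points into Attendance):
  P1: Attendance <- Neighborhood <- PeerGroup -> SchoolQuality -> TestScore
  P2: Attendance <- Neighborhood <- PeerGroup -> TestScore
  P3: Attendance <- Neighborhood -> SchoolQuality <- PeerGroup -> TestScore
  P4: Attendance <- Neighborhood -> SchoolQuality -> TestScore
Condition 1 (no descendant of Attendance in the set): holds — descendants of Attendance are {Motivation, SchoolQuality, TestScore}; none are in {Neighborhood}.
Condition 2 (every backdoor path blocked by {Neighborhood}):
  P1: blocked at chain node Neighborhood ∈ conditioning set.
  P2: blocked at chain node Neighborhood ∈ conditioning set.
  P3: blocked at fork node Neighborhood ∈ conditioning set.
  P4: blocked at fork node Neighborhood ∈ conditioning set.
{Neighborhood} satisfies the backdoor criterion.

Yes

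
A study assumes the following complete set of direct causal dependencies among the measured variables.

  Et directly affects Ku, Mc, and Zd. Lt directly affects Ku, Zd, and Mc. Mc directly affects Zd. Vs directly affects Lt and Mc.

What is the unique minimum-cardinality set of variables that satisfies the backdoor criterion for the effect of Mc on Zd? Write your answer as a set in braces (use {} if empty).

{Et, Lt}

Variables eligible for adjustment (non-descendants of Mc, excluding Mc and Zd): {Et, Ku, Lt, Vs}.
Backdoor paths from Mc to Zd:
  P1: Mc <- Vs -> Lt -> Ku <- Et -> Zd
  P2: Mc <- Vs -> Lt -> Zd
  P3: Mc <- Lt -> Ku <- Et -> Zd
  P4: Mc <- Lt -> Zd
  P5: Mc <- Et -> Ku <- Lt -> Zd
  P6: Mc <- Et -> Zd
The empty set is not sufficient: P2 (Mc <- Vs -> Lt -> Zd) has no collider blocking it and no conditioned non-collider, so it is open.
Try {Et, Lt}:
  P1: blocked at chain node Lt ∈ conditioning set.
  P2: blocked at chain node Lt ∈ conditioning set.
  P3: blocked at fork node Lt ∈ conditioning set.
  P4: blocked at fork node Lt ∈ conditioning set.
  P5: blocked at fork node Et ∈ conditioning set.
  P6: blocked at fork node Et ∈ conditioning set.
{Et, Lt} contains no descendant of Mc and blocks every backdoor path.
Every element of {Et, Lt} is needed (dropping Et leaves P6 open; dropping Lt leaves P2 open), so no proper subset is valid.
Among all size-2 subsets of the eligible variables, only {Et, Lt} blocks every backdoor path, so it is the unique smallest valid adjustment set.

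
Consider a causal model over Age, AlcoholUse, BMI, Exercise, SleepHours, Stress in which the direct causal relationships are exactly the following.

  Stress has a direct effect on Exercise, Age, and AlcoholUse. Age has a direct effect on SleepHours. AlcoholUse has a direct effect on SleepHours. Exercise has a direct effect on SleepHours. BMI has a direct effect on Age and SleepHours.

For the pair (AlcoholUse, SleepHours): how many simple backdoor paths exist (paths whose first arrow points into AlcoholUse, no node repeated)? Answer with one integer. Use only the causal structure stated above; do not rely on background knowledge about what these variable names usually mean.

3

A backdoor path from AlcoholUse to SleepHours is any simple undirected path whose first edge points into AlcoholUse (i.e. leaves AlcoholUse via a parent).
Parents of AlcoholUse: {Stress}.
Enumerating:
  P1: AlcoholUse <- Stress -> Exercise -> SleepHours
  P2: AlcoholUse <- Stress -> Age <- BMI -> SleepHours
  P3: AlcoholUse <- Stress -> Age -> SleepHours
That exhausts the simple backdoor paths. Count: 3.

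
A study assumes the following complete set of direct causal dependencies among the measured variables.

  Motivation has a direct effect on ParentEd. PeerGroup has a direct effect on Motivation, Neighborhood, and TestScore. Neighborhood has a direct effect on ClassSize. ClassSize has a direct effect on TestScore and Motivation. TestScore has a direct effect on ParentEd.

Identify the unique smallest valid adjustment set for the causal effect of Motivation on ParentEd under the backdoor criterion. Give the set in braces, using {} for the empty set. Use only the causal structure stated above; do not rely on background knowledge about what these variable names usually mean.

Variables eligible for adjustment (non-descendants of Motivation, excluding Motivation and ParentEd): {ClassSize, Neighborhood, PeerGroup, TestScore}.
Backdoor paths from Motivation to ParentEd:
  P1: Motivation <- PeerGroup -> Neighborhood -> ClassSize -> TestScore -> ParentEd
  P2: Motivation <- PeerGroup -> TestScore -> ParentEd
  P3: Motivation <- ClassSize <- Neighborhood <- PeerGroup -> TestScore -> ParentEd
  P4: Motivation <- ClassSize -> TestScore -> ParentEd
The empty set is not sufficient: P1 (Motivation <- PeerGroup -> Neighborhood -> ClassSize -> TestScore -> ParentEd) has no collider blocking it and no conditioned non-collider, so it is open.
Try {TestScore}:
  P1: blocked at chain node TestScore ∈ conditioning set.
  P2: blocked at chain node TestScore ∈ conditioning set.
  P3: blocked at chain node TestScore ∈ conditioning set.
  P4: blocked at chain node TestScore ∈ conditioning set.
{TestScore} contains no descendant of Motivation and blocks every backdoor path.
No other singleton works — e.g. {PeerGroup} leaves P4 open — so {TestScore} is the unique smallest valid adjustment set.

{TestScore}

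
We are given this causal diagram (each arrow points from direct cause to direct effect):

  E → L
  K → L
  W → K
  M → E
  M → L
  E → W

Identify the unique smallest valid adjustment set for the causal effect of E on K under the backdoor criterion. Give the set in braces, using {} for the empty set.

{}

Variables eligible for adjustment (non-descendants of E, excluding E and K): {M}.
Backdoor paths from E to K:
  P1: E <- M -> L <- K
Each backdoor path contains an unconditioned collider, so every path is already blocked with the empty conditioning set:
  P1: blocked at collider L (neither it nor any descendant is in the conditioning set).
The empty set is therefore the unique smallest valid set.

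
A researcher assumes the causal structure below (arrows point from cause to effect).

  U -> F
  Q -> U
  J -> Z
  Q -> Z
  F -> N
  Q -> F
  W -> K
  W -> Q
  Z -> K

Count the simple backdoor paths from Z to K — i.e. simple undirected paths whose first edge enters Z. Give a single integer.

1

A backdoor path from Z to K is any simple undirected path whose first edge points into Z (i.e. leaves Z via a parent).
Parents of Z: {J, Q}.
Enumerating:
  P1: Z <- Q <- W -> K
That exhausts the simple backdoor paths. Count: 1.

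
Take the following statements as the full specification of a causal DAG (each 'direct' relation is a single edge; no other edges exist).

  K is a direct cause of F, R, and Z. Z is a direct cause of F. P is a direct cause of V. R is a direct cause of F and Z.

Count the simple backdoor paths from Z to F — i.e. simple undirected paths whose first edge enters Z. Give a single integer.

A backdoor path from Z to F is any simple undirected path whose first edge points into Z (i.e. leaves Z via a parent).
Parents of Z: {K, R}.
Enumerating:
  P1: Z <- K -> R -> F
  P2: Z <- K -> F
  P3: Z <- R <- K -> F
  P4: Z <- R -> F
That exhausts the simple backdoor paths. Count: 4.

4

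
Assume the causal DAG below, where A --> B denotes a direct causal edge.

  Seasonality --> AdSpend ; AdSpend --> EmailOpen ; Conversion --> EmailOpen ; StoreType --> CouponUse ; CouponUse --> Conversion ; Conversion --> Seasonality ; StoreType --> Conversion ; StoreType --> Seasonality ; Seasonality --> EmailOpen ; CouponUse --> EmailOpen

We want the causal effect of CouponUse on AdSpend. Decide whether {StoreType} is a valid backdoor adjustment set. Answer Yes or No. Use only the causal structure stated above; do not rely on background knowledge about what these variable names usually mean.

Backdoor paths from CouponUse to AdSpend (paths whose first edge points into CouponUse):
  P1: CouponUse <- StoreType -> Conversion -> Seasonality -> AdSpend
  P2: CouponUse <- StoreType -> Conversion -> Seasonality -> EmailOpen <- AdSpend
  P3: CouponUse <- StoreType -> Conversion -> EmailOpen <- Seasonality -> AdSpend
  P4: CouponUse <- StoreType -> Conversion -> EmailOpen <- AdSpend
  P5: CouponUse <- StoreType -> Seasonality <- Conversion -> EmailOpen <- AdSpend
  P6: CouponUse <- StoreType -> Seasonality -> AdSpend
  P7: CouponUse <- StoreType -> Seasonality -> EmailOpen <- AdSpend
Condition 1 (no descendant of CouponUse in the set): holds — descendants of CouponUse are {AdSpend, Conversion, EmailOpen, Seasonality}; none are in {StoreType}.
Condition 2 (every backdoor path blocked by {StoreType}):
  P1: blocked at fork node StoreType ∈ conditioning set.
  P2: blocked at fork node StoreType ∈ conditioning set.
  P3: blocked at fork node StoreType ∈ conditioning set.
  P4: blocked at fork node StoreType ∈ conditioning set.
  P5: blocked at fork node StoreType ∈ conditioning set.
  P6: blocked at fork node StoreType ∈ conditioning set.
  P7: blocked at fork node StoreType ∈ conditioning set.
{StoreType} satisfies the backdoor criterion.

Yes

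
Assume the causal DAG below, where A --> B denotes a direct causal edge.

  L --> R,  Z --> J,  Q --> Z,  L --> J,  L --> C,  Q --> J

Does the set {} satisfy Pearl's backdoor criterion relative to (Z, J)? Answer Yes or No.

No

Backdoor paths from Z to J (paths whose first edge points into Z):
  P1: Z <- Q -> J
Condition 1 (no descendant of Z in the set): holds — descendants of Z are {J}; none are in {}.
Condition 2 (every backdoor path blocked by {}):
  P1: open — no interior node is in the conditioning set.
{} does not satisfy the backdoor criterion.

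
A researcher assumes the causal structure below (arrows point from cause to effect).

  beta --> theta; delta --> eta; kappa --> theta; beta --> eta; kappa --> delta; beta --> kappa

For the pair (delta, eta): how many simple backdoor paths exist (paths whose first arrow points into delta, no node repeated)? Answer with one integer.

2

A backdoor path from delta to eta is any simple undirected path whose first edge points into delta (i.e. leaves delta via a parent).
Parents of delta: {kappa}.
Enumerating:
  P1: delta <- kappa <- beta -> eta
  P2: delta <- kappa -> theta <- beta -> eta
That exhausts the simple backdoor paths. Count: 2.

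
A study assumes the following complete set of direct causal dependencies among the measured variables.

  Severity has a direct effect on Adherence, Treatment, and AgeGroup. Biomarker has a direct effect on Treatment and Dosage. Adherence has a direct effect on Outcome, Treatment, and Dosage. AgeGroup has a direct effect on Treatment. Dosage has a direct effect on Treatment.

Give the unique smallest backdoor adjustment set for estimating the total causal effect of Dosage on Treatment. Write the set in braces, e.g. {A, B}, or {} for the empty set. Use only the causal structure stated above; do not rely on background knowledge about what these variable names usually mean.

Variables eligible for adjustment (non-descendants of Dosage, excluding Dosage and Treatment): {Adherence, AgeGroup, Biomarker, Outcome, Severity}.
Backdoor paths from Dosage to Treatment:
  P1: Dosage <- Adherence <- Severity -> AgeGroup -> Treatment
  P2: Dosage <- Adherence <- Severity -> Treatment
  P3: Dosage <- Adherence -> Treatment
  P4: Dosage <- Biomarker -> Treatment
The empty set is not sufficient: P1 (Dosage <- Adherence <- Severity -> AgeGroup -> Treatment) has no collider blocking it and no conditioned non-collider, so it is open.
Try {Adherence, Biomarker}:
  P1: blocked at chain node Adherence ∈ conditioning set.
  P2: blocked at chain node Adherence ∈ conditioning set.
  P3: blocked at fork node Adherence ∈ conditioning set.
  P4: blocked at fork node Biomarker ∈ conditioning set.
{Adherence, Biomarker} contains no descendant of Dosage and blocks every backdoor path.
Every element of {Adherence, Biomarker} is needed (dropping Adherence leaves P1 open; dropping Biomarker leaves P4 open), so no proper subset is valid.
Among all size-2 subsets of the eligible variables, only {Adherence, Biomarker} blocks every backdoor path, so it is the unique smallest valid adjustment set.

{Adherence, Biomarker}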